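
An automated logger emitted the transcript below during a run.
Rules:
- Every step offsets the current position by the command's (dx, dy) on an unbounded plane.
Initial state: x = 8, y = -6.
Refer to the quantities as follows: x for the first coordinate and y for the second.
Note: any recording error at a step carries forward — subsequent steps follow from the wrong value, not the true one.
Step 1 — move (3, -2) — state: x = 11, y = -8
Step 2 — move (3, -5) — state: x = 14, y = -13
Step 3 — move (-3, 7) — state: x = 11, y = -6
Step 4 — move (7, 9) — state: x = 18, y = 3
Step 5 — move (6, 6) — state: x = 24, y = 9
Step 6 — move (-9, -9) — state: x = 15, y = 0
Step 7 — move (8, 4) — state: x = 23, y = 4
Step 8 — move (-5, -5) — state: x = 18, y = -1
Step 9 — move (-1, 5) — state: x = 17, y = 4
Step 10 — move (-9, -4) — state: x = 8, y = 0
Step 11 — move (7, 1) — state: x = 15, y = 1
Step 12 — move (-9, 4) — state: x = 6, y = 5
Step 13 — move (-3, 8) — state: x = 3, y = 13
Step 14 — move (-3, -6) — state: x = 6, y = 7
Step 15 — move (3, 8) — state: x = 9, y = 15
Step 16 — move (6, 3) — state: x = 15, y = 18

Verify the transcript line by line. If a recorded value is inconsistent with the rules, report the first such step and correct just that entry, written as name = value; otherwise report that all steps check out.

step 14, x = 0

step 1: x = 8 + (3) = 11, y = -6 + (-2) = -8 -> same as recorded
step 2: x = 11 + (3) = 14, y = -8 + (-5) = -13 -> in agreement
step 3: x = 14 + (-3) = 11, y = -13 + (7) = -6 -> in agreement
step 4: x = 11 + (7) = 18, y = -6 + (9) = 3 -> in agreement
step 5: x = 18 + (6) = 24, y = 3 + (6) = 9 -> no discrepancy
step 6: x = 24 + (-9) = 15, y = 9 + (-9) = 0 -> matches
step 7: x = 15 + (8) = 23, y = 0 + (4) = 4 -> matches
step 8: x = 23 + (-5) = 18, y = 4 + (-5) = -1 -> checks out
step 9: x = 18 + (-1) = 17, y = -1 + (5) = 4 -> consistent with the transcript
step 10: x = 17 + (-9) = 8, y = 4 + (-4) = 0 -> no discrepancy
step 11: x = 8 + (7) = 15, y = 0 + (1) = 1 -> matches
step 12: x = 15 + (-9) = 6, y = 1 + (4) = 5 -> same as recorded
step 13: x = 6 + (-3) = 3, y = 5 + (8) = 13 -> no discrepancy
step 14: x = 3 + (-3) = 0, y = 13 + (-6) = 7 -> the recorded entry deviates here
First incorrect step: 14; the correct value is x = 0.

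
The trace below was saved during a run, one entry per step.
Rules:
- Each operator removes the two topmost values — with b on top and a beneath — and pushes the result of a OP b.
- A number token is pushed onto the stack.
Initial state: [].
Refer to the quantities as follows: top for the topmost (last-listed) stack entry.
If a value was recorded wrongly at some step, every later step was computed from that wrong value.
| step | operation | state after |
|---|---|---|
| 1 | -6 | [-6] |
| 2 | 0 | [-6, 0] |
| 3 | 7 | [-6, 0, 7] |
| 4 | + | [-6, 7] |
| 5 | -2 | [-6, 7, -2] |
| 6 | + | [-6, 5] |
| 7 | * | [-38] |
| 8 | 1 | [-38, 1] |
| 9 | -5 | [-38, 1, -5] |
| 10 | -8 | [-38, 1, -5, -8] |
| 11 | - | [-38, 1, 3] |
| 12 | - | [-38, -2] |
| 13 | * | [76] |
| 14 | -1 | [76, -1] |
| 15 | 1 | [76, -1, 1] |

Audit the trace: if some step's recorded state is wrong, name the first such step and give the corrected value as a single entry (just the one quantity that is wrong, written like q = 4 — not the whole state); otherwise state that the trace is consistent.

step 7, top = -30

step 1: push -6: top = -6 -> same as recorded
step 2: push 0: top = 0 -> confirmed correct
step 3: push 7: top = 7 -> matches
step 4: 0 + 7 = 7 -> agrees with the trace
step 5: push -2: top = -2 -> exactly as logged
step 6: 7 + -2 = 5 -> confirmed correct
step 7: -6 * 5 = -30 -> the recorded entry deviates here
First deviation found at step 7; the corrected entry is top = -30.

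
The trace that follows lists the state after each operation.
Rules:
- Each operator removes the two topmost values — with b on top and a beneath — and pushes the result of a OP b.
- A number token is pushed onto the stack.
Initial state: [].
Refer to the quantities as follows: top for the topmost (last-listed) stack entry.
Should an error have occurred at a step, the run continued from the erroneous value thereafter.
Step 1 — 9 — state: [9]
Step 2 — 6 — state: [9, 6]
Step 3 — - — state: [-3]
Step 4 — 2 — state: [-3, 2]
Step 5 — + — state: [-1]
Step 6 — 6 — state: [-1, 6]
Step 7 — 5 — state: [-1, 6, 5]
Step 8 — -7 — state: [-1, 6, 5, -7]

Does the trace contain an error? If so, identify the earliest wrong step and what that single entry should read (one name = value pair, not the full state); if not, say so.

step 3, top = 3

1. push 9: top = 9 (checks out)
2. push 6: top = 6 (agrees with the trace)
3. 9 - 6 = 3 (the trace disagrees here)
That makes step 3 the first incorrect line — top = 3 is what it should show.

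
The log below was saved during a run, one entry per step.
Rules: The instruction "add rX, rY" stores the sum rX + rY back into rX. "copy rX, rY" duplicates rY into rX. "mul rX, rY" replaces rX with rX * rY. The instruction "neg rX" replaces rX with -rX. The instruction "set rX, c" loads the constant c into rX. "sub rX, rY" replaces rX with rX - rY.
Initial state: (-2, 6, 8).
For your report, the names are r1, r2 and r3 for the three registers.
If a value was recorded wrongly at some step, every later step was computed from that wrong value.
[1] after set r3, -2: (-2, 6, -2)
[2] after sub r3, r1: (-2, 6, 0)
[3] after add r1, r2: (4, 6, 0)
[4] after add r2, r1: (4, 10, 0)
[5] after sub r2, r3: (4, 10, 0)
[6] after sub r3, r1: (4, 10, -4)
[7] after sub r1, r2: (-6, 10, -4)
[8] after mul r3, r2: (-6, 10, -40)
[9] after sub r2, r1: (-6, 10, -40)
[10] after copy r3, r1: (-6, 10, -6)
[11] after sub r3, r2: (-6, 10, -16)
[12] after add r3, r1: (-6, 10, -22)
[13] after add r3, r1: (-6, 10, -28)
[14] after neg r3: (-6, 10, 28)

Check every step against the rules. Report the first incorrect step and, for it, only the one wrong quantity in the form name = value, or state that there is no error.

step 1: r3 = -2 -> verified
step 2: r3 = -2 - -2 = 0 -> agrees with the log
step 3: r1 = -2 + 6 = 4 -> in agreement
step 4: r2 = 6 + 4 = 10 -> agrees with the log
step 5: r2 = 10 - 0 = 10 -> matches
step 6: r3 = 0 - 4 = -4 -> checks out
step 7: r1 = 4 - 10 = -6 -> in agreement
step 8: r3 = -4 * 10 = -40 -> in agreement
step 9: r2 = 10 - -6 = 16 -> the entry is off here
Step 9 is the first one off; corrected, r2 = 16.

step 9, r2 = 16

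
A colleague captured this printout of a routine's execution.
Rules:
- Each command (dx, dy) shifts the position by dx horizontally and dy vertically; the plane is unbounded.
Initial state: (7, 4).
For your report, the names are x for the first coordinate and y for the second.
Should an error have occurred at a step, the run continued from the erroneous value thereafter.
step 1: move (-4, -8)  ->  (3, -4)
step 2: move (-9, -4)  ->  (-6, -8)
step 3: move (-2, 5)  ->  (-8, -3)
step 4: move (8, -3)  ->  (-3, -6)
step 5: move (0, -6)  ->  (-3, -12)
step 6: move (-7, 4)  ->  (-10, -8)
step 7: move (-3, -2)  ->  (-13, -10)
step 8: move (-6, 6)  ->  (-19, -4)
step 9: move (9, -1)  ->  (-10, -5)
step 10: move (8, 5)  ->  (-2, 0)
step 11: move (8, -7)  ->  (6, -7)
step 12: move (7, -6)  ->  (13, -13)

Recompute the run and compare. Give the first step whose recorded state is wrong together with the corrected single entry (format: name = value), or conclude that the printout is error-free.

step 1: x = 7 + (-4) = 3, y = 4 + (-8) = -4 -> checks out
step 2: x = 3 + (-9) = -6, y = -4 + (-4) = -8 -> same as recorded
step 3: x = -6 + (-2) = -8, y = -8 + (5) = -3 -> matches
step 4: x = -8 + (8) = 0, y = -3 + (-3) = -6 -> the printout disagrees here
First deviation found at step 4; the corrected entry is x = 0.

step 4, x = 0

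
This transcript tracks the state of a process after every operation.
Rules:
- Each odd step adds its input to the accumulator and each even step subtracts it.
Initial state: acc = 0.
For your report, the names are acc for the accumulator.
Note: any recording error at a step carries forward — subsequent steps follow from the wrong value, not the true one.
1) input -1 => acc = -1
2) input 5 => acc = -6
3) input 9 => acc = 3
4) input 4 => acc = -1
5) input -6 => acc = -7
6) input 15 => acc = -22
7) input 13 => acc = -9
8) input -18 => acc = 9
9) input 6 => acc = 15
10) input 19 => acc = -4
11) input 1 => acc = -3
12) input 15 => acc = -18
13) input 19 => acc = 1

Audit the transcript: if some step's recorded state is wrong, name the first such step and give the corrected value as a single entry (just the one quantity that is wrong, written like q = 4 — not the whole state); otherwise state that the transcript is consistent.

Recomputing the run from the initial state:
step 1: acc = -1
step 2: acc = -6
step 3: acc = 3
step 4: acc = -1
step 5: acc = -7
step 6: acc = -22
step 7: acc = -9
step 8: acc = 9
step 9: acc = 15
step 10: acc = -4
step 11: acc = -3
step 12: acc = -18
step 13: acc = 1
This matches the transcript at every step.

no error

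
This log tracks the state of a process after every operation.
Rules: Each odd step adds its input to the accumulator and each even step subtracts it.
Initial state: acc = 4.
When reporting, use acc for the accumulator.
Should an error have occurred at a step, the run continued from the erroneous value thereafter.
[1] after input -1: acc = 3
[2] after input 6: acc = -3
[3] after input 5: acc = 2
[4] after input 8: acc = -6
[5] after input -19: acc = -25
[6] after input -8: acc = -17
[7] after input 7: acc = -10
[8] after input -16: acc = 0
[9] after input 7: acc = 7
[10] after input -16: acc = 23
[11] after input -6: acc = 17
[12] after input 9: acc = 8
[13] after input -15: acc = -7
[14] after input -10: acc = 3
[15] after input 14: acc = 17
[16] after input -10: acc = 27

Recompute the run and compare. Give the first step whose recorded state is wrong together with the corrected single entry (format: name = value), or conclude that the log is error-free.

Recomputing the run from the initial state:
step 1: acc = 3
step 2: acc = -3
step 3: acc = 2
step 4: acc = -6
step 5: acc = -25
step 6: acc = -17
step 7: acc = -10
step 8: acc = 6
step 9: acc = 13
step 10: acc = 29
step 11: acc = 23
step 12: acc = 14
step 13: acc = -1
step 14: acc = 9
step 15: acc = 23
step 16: acc = 33
The first disagreement with the log is at step 8, where the value should be acc = 6.

step 8, acc = 6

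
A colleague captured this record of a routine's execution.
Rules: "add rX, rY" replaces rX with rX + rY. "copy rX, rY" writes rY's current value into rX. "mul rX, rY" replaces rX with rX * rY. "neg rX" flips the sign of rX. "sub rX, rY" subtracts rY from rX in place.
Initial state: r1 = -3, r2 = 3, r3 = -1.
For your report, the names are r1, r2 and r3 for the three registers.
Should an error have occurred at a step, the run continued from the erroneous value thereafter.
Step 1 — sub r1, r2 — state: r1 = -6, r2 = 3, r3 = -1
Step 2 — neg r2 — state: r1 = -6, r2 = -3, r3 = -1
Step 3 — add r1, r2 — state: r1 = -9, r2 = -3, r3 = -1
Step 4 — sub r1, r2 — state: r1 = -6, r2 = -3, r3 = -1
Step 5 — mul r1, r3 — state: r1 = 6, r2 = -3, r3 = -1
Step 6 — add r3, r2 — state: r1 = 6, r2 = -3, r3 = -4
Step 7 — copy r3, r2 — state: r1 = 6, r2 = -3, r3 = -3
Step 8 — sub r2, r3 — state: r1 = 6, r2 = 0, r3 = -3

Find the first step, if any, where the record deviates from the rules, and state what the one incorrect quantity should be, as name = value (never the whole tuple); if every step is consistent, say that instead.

Recomputing the run from the initial state:
step 1: r1 = -6, r2 = 3, r3 = -1
step 2: r1 = -6, r2 = -3, r3 = -1
step 3: r1 = -9, r2 = -3, r3 = -1
step 4: r1 = -6, r2 = -3, r3 = -1
step 5: r1 = 6, r2 = -3, r3 = -1
step 6: r1 = 6, r2 = -3, r3 = -4
step 7: r1 = 6, r2 = -3, r3 = -3
step 8: r1 = 6, r2 = 0, r3 = -3
This matches the record at every step.

no error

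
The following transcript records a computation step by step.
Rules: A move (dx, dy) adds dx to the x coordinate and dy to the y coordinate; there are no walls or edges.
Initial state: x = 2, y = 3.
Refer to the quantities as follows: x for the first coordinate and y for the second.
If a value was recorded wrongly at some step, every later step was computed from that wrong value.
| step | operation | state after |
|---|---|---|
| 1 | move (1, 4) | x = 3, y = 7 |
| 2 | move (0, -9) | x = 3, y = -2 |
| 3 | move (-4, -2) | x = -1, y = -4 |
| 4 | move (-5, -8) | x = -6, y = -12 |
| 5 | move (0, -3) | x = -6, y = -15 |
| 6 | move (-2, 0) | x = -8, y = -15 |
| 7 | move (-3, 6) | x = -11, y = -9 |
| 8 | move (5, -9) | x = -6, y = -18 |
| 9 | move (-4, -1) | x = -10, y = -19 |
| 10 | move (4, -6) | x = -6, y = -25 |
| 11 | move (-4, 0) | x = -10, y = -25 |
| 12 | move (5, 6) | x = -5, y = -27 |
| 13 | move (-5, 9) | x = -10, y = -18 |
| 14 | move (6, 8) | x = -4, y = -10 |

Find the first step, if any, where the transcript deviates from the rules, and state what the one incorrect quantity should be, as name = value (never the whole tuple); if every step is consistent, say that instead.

1. x = 2 + (1) = 3, y = 3 + (4) = 7 (no discrepancy)
2. x = 3 + (0) = 3, y = 7 + (-9) = -2 (in agreement)
3. x = 3 + (-4) = -1, y = -2 + (-2) = -4 (checks out)
4. x = -1 + (-5) = -6, y = -4 + (-8) = -12 (exactly as logged)
5. x = -6 + (0) = -6, y = -12 + (-3) = -15 (matches)
6. x = -6 + (-2) = -8, y = -15 + (0) = -15 (matches)
7. x = -8 + (-3) = -11, y = -15 + (6) = -9 (confirmed correct)
8. x = -11 + (5) = -6, y = -9 + (-9) = -18 (confirmed correct)
9. x = -6 + (-4) = -10, y = -18 + (-1) = -19 (confirmed correct)
10. x = -10 + (4) = -6, y = -19 + (-6) = -25 (consistent with the transcript)
11. x = -6 + (-4) = -10, y = -25 + (0) = -25 (matches)
12. x = -10 + (5) = -5, y = -25 + (6) = -19 (this is not what the transcript shows)
Conclusion: step 12 carries the first error; the entry should be y = -19.

step 12, y = -19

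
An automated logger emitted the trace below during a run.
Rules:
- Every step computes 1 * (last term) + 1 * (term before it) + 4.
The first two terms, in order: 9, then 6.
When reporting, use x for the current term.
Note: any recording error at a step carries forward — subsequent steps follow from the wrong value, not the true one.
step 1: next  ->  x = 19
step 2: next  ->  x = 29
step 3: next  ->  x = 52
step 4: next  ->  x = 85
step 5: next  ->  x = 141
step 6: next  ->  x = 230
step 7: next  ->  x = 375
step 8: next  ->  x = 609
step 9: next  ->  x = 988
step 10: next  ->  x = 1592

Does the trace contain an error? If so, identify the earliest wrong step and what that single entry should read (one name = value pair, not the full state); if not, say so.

1. x = 1*(6) + (1)*(9) + (4) = 19 (no discrepancy)
2. x = 1*(19) + (1)*(6) + (4) = 29 (exactly as logged)
3. x = 1*(29) + (1)*(19) + (4) = 52 (confirmed correct)
4. x = 1*(52) + (1)*(29) + (4) = 85 (agrees with the trace)
5. x = 1*(85) + (1)*(52) + (4) = 141 (in agreement)
6. x = 1*(141) + (1)*(85) + (4) = 230 (matches)
7. x = 1*(230) + (1)*(141) + (4) = 375 (verified)
8. x = 1*(375) + (1)*(230) + (4) = 609 (verified)
9. x = 1*(609) + (1)*(375) + (4) = 988 (same as recorded)
10. x = 1*(988) + (1)*(609) + (4) = 1601 (a discrepancy with the trace)
That makes step 10 the first incorrect line — x = 1601 is what it should show.

step 10, x = 1601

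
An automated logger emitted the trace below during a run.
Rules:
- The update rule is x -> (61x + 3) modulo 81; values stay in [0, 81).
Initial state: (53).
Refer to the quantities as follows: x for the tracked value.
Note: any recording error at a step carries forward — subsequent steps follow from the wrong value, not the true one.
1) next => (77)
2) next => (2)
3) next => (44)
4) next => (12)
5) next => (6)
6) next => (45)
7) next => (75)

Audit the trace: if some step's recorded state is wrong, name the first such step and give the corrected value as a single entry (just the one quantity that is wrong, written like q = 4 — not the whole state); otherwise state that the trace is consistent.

step 1: x = (61*53 + 3) mod 81 = 77 -> in agreement
step 2: x = (61*77 + 3) mod 81 = 2 -> agrees with the trace
step 3: x = (61*2 + 3) mod 81 = 44 -> in agreement
step 4: x = (61*44 + 3) mod 81 = 14 -> the trace has a different value
First deviation found at step 4; the corrected entry is x = 14.

step 4, x = 14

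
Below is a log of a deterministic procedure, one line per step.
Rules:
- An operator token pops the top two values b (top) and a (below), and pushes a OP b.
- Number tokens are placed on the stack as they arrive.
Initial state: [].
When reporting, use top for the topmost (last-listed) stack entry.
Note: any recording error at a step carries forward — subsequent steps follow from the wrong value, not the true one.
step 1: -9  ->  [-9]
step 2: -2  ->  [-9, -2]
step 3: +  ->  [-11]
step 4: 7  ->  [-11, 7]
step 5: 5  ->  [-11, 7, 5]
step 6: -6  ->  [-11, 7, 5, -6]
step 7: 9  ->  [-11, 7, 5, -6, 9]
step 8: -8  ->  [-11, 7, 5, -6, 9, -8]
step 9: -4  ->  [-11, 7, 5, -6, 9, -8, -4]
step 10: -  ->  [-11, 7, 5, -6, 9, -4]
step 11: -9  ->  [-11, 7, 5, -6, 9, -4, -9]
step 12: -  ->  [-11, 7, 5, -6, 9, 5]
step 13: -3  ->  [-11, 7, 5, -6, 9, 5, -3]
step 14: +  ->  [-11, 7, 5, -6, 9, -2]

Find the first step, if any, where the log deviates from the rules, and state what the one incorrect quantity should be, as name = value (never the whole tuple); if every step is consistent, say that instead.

step 14, top = 2

Recomputing the run from the initial state:
step 1: [-9]
step 2: [-9, -2]
step 3: [-11]
step 4: [-11, 7]
step 5: [-11, 7, 5]
step 6: [-11, 7, 5, -6]
step 7: [-11, 7, 5, -6, 9]
step 8: [-11, 7, 5, -6, 9, -8]
step 9: [-11, 7, 5, -6, 9, -8, -4]
step 10: [-11, 7, 5, -6, 9, -4]
step 11: [-11, 7, 5, -6, 9, -4, -9]
step 12: [-11, 7, 5, -6, 9, 5]
step 13: [-11, 7, 5, -6, 9, 5, -3]
step 14: [-11, 7, 5, -6, 9, 2]
The first disagreement with the log is at step 14, where the value should be top = 2.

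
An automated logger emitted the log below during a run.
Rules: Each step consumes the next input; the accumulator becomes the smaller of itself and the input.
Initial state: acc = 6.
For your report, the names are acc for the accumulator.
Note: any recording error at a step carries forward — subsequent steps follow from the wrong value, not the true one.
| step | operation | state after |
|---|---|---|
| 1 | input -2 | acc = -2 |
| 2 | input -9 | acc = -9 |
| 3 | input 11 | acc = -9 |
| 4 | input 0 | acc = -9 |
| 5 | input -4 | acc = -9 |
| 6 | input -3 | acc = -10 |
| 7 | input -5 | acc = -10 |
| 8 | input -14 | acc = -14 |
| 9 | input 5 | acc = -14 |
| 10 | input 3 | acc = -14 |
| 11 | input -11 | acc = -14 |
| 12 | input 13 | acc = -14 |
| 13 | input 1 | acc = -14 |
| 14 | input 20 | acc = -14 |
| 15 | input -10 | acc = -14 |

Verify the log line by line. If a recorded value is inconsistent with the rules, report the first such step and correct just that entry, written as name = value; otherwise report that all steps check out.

Step 1: acc = min(6, -2) = -2 — consistent with the log.
Step 2: acc = min(-2, -9) = -9 — confirmed correct.
Step 3: acc = min(-9, 11) = -9 — consistent with the log.
Step 4: acc = min(-9, 0) = -9 — verified.
Step 5: acc = min(-9, -4) = -9 — verified.
Step 6: acc = min(-9, -3) = -9 — the recorded entry deviates here.
First deviation found at step 6; the corrected entry is acc = -9.

step 6, acc = -9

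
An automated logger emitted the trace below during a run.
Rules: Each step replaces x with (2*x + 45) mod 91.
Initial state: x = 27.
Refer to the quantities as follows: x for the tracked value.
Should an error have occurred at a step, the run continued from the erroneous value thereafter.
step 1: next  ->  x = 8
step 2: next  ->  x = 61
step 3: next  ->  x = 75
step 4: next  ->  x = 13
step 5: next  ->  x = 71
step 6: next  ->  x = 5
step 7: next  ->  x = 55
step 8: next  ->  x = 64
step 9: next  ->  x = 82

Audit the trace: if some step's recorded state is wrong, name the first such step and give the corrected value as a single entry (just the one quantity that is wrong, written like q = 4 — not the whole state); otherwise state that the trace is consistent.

Recomputing the run from the initial state:
step 1: x = 8
step 2: x = 61
step 3: x = 76
step 4: x = 15
step 5: x = 75
step 6: x = 13
step 7: x = 71
step 8: x = 5
step 9: x = 55
The first disagreement with the trace is at step 3, where the value should be x = 76.

step 3, x = 76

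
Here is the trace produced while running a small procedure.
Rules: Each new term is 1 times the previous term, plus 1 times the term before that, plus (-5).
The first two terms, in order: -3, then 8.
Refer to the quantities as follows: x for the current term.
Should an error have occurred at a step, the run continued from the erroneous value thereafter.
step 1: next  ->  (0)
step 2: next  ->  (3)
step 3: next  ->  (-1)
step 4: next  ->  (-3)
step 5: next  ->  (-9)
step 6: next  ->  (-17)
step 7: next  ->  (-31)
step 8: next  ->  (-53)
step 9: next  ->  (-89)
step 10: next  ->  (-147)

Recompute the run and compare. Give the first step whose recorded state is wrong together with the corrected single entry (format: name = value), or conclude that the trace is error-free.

1. x = 1*(8) + (1)*(-3) + (-5) = 0 (consistent with the trace)
2. x = 1*(0) + (1)*(8) + (-5) = 3 (checks out)
3. x = 1*(3) + (1)*(0) + (-5) = -2 (this is not what the trace shows)
First deviation found at step 3; the corrected entry is x = -2.

step 3, x = -2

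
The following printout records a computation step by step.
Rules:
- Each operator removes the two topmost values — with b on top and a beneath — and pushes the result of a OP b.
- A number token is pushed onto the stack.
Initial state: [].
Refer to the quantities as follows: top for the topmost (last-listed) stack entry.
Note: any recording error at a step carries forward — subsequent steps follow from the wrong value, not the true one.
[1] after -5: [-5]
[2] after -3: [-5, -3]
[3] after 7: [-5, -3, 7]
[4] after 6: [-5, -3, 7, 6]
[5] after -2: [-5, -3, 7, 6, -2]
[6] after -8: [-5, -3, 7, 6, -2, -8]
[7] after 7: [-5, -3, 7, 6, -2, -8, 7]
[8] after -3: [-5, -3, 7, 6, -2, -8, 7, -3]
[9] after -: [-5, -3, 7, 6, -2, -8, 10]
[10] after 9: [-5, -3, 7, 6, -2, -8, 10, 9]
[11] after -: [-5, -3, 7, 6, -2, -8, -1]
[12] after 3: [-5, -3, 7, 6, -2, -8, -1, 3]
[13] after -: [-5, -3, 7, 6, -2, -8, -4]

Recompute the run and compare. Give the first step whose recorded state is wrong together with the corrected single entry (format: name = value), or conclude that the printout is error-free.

Recomputing the run from the initial state:
step 1: [-5]
step 2: [-5, -3]
step 3: [-5, -3, 7]
step 4: [-5, -3, 7, 6]
step 5: [-5, -3, 7, 6, -2]
step 6: [-5, -3, 7, 6, -2, -8]
step 7: [-5, -3, 7, 6, -2, -8, 7]
step 8: [-5, -3, 7, 6, -2, -8, 7, -3]
step 9: [-5, -3, 7, 6, -2, -8, 10]
step 10: [-5, -3, 7, 6, -2, -8, 10, 9]
step 11: [-5, -3, 7, 6, -2, -8, 1]
step 12: [-5, -3, 7, 6, -2, -8, 1, 3]
step 13: [-5, -3, 7, 6, -2, -8, -2]
The first disagreement with the printout is at step 11, where the value should be top = 1.

step 11, top = 1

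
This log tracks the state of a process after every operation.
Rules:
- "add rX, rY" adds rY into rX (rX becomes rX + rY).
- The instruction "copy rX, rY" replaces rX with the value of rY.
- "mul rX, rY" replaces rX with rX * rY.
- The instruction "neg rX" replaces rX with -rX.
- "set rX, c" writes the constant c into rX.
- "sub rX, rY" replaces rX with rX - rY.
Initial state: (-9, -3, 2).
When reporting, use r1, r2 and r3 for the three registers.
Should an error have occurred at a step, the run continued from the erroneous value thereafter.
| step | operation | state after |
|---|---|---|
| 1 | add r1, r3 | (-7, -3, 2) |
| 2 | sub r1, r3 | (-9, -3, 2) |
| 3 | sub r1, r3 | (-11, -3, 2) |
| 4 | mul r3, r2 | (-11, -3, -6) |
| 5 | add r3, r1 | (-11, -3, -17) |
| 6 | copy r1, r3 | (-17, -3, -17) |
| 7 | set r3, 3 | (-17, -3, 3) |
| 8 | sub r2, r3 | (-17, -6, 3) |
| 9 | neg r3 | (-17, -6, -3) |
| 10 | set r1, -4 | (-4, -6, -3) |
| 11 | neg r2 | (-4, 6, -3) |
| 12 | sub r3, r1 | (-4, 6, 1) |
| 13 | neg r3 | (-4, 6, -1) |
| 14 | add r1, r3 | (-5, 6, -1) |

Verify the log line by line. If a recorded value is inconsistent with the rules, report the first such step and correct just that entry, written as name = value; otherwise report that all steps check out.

no error

step 1: r1 = -9 + 2 = -7 -> confirmed correct
step 2: r1 = -7 - 2 = -9 -> same as recorded
step 3: r1 = -9 - 2 = -11 -> confirmed correct
step 4: r3 = 2 * -3 = -6 -> consistent with the log
step 5: r3 = -6 + -11 = -17 -> checks out
step 6: r1 = -17 -> confirmed correct
step 7: r3 = 3 -> no discrepancy
step 8: r2 = -3 - 3 = -6 -> verified
step 9: r3 = -(3) = -3 -> exactly as logged
step 10: r1 = -4 -> agrees with the log
step 11: r2 = -(-6) = 6 -> consistent with the log
step 12: r3 = -3 - -4 = 1 -> consistent with the log
step 13: r3 = -(1) = -1 -> exactly as logged
step 14: r1 = -4 + -1 = -5 -> exactly as logged
The recomputation confirms every line.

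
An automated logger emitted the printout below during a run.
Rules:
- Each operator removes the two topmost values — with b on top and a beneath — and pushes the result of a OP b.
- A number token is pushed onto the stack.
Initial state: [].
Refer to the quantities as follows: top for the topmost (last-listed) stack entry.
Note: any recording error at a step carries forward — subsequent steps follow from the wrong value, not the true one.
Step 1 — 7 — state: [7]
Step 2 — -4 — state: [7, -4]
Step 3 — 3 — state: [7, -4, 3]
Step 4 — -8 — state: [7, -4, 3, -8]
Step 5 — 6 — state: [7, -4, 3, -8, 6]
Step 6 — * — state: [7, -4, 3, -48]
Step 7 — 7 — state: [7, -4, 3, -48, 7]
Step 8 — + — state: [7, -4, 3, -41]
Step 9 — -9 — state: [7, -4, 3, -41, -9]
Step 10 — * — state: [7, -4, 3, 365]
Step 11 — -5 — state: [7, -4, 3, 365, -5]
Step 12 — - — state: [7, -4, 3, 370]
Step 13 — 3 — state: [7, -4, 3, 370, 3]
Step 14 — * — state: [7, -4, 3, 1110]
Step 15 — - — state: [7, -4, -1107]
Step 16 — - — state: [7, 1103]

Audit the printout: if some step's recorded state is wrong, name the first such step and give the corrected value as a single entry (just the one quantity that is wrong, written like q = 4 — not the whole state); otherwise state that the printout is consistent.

step 10, top = 369

Step 1: push 7: top = 7 — consistent with the printout.
Step 2: push -4: top = -4 — checks out.
Step 3: push 3: top = 3 — checks out.
Step 4: push -8: top = -8 — agrees with the printout.
Step 5: push 6: top = 6 — matches.
Step 6: -8 * 6 = -48 — agrees with the printout.
Step 7: push 7: top = 7 — checks out.
Step 8: -48 + 7 = -41 — checks out.
Step 9: push -9: top = -9 — agrees with the printout.
Step 10: -41 * -9 = 369 — first mismatch against the printout.
The earliest wrong entry is at step 10: it should read top = 369.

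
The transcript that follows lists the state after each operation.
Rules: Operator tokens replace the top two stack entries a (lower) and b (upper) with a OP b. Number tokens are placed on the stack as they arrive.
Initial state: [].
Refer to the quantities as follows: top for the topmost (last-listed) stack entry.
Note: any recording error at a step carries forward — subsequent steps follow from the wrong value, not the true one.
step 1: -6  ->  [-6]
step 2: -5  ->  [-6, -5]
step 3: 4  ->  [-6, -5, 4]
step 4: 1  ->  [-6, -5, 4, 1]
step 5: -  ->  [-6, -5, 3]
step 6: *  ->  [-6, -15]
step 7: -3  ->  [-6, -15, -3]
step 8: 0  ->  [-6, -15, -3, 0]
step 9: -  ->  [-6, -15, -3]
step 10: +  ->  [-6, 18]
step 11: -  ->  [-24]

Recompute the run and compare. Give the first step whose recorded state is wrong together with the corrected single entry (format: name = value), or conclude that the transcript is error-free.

step 1: push -6: top = -6 -> no discrepancy
step 2: push -5: top = -5 -> in agreement
step 3: push 4: top = 4 -> checks out
step 4: push 1: top = 1 -> checks out
step 5: 4 - 1 = 3 -> agrees with the transcript
step 6: -5 * 3 = -15 -> in agreement
step 7: push -3: top = -3 -> in agreement
step 8: push 0: top = 0 -> confirmed correct
step 9: -3 - 0 = -3 -> in agreement
step 10: -15 + -3 = -18 -> the entry is off here
The audit stops at step 10: the recorded entry is wrong and should be top = -18.

step 10, top = -18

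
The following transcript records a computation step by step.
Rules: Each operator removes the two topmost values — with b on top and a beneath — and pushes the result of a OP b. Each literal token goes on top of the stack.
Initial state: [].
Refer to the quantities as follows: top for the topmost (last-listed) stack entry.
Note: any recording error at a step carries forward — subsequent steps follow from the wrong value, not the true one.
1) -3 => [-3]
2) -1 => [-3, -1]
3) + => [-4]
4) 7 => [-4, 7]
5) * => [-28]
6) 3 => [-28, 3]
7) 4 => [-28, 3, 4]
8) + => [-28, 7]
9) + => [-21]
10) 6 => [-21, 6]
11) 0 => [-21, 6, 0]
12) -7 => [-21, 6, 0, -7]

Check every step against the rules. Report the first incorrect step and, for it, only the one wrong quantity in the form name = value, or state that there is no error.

Step 1: push -3: top = -3 — exactly as logged.
Step 2: push -1: top = -1 — confirmed correct.
Step 3: -3 + -1 = -4 — same as recorded.
Step 4: push 7: top = 7 — in agreement.
Step 5: -4 * 7 = -28 — matches.
Step 6: push 3: top = 3 — exactly as logged.
Step 7: push 4: top = 4 — verified.
Step 8: 3 + 4 = 7 — confirmed correct.
Step 9: -28 + 7 = -21 — no discrepancy.
Step 10: push 6: top = 6 — same as recorded.
Step 11: push 0: top = 0 — exactly as logged.
Step 12: push -7: top = -7 — agrees with the transcript.
No step deviates from the rules.

no error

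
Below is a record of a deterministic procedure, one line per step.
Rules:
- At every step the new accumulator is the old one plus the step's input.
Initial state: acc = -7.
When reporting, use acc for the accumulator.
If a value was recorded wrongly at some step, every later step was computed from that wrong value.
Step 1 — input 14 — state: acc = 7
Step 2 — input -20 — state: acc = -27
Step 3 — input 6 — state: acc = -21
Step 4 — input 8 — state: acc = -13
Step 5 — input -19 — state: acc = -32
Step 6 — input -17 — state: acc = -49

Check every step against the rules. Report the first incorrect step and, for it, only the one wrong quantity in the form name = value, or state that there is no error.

step 2, acc = -13

Recomputing the run from the initial state:
step 1: acc = 7
step 2: acc = -13
step 3: acc = -7
step 4: acc = 1
step 5: acc = -18
step 6: acc = -35
The first disagreement with the record is at step 2, where the value should be acc = -13.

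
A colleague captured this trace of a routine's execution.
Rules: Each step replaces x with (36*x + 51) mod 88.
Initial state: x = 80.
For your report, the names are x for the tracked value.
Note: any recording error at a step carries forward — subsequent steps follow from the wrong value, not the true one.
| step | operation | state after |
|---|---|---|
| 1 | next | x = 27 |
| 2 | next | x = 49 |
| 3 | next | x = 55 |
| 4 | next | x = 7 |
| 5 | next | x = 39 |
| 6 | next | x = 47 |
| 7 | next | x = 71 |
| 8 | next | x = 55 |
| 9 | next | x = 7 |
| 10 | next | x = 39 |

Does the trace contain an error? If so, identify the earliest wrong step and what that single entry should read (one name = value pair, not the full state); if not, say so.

Recomputing the run from the initial state:
step 1: x = 27
step 2: x = 55
step 3: x = 7
step 4: x = 39
step 5: x = 47
step 6: x = 71
step 7: x = 55
step 8: x = 7
step 9: x = 39
step 10: x = 47
The first disagreement with the trace is at step 2, where the value should be x = 55.

step 2, x = 55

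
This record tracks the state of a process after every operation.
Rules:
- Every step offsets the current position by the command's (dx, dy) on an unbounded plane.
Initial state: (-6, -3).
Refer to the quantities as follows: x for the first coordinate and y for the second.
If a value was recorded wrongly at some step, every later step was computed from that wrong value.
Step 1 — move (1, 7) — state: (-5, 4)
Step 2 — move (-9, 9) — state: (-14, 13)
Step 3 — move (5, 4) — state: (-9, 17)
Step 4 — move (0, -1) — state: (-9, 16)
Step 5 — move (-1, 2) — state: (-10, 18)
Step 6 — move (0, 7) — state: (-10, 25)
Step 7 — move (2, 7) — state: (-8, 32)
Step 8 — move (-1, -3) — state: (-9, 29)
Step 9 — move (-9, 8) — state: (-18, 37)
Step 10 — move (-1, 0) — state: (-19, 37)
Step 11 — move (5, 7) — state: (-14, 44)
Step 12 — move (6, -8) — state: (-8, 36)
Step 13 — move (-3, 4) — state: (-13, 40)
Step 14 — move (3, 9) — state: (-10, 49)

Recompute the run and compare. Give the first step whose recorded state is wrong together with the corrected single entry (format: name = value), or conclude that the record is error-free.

Recomputing the run from the initial state:
step 1: x = -5, y = 4
step 2: x = -14, y = 13
step 3: x = -9, y = 17
step 4: x = -9, y = 16
step 5: x = -10, y = 18
step 6: x = -10, y = 25
step 7: x = -8, y = 32
step 8: x = -9, y = 29
step 9: x = -18, y = 37
step 10: x = -19, y = 37
step 11: x = -14, y = 44
step 12: x = -8, y = 36
step 13: x = -11, y = 40
step 14: x = -8, y = 49
The first disagreement with the record is at step 13, where the value should be x = -11.

step 13, x = -11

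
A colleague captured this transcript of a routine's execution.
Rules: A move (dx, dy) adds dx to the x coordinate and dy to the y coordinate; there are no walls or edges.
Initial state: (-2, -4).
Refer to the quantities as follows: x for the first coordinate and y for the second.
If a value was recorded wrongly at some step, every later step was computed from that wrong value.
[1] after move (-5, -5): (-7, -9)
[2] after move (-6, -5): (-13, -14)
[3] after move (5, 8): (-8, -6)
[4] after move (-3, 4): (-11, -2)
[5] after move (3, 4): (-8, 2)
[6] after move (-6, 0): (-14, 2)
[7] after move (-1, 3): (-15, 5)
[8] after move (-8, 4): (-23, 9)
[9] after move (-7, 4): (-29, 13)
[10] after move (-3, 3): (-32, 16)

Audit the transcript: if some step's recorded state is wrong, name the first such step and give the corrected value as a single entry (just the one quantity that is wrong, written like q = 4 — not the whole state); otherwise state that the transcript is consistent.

1. x = -2 + (-5) = -7, y = -4 + (-5) = -9 (agrees with the transcript)
2. x = -7 + (-6) = -13, y = -9 + (-5) = -14 (agrees with the transcript)
3. x = -13 + (5) = -8, y = -14 + (8) = -6 (verified)
4. x = -8 + (-3) = -11, y = -6 + (4) = -2 (exactly as logged)
5. x = -11 + (3) = -8, y = -2 + (4) = 2 (in agreement)
6. x = -8 + (-6) = -14, y = 2 + (0) = 2 (consistent with the transcript)
7. x = -14 + (-1) = -15, y = 2 + (3) = 5 (exactly as logged)
8. x = -15 + (-8) = -23, y = 5 + (4) = 9 (agrees with the transcript)
9. x = -23 + (-7) = -30, y = 9 + (4) = 13 (the entry is off here)
First deviation found at step 9; the corrected entry is x = -30.

step 9, x = -30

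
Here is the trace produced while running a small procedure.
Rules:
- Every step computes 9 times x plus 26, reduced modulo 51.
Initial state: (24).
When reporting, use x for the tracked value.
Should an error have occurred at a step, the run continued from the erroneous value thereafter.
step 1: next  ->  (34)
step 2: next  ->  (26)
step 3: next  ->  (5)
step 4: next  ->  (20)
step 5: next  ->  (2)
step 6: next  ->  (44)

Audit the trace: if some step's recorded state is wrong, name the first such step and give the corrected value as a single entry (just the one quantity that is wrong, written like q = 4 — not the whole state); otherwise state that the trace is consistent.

Step 1: x = (9*24 + 26) mod 51 = 38 — first mismatch against the trace.
So the first discrepancy is step 1, where the right value is x = 38.

step 1, x = 38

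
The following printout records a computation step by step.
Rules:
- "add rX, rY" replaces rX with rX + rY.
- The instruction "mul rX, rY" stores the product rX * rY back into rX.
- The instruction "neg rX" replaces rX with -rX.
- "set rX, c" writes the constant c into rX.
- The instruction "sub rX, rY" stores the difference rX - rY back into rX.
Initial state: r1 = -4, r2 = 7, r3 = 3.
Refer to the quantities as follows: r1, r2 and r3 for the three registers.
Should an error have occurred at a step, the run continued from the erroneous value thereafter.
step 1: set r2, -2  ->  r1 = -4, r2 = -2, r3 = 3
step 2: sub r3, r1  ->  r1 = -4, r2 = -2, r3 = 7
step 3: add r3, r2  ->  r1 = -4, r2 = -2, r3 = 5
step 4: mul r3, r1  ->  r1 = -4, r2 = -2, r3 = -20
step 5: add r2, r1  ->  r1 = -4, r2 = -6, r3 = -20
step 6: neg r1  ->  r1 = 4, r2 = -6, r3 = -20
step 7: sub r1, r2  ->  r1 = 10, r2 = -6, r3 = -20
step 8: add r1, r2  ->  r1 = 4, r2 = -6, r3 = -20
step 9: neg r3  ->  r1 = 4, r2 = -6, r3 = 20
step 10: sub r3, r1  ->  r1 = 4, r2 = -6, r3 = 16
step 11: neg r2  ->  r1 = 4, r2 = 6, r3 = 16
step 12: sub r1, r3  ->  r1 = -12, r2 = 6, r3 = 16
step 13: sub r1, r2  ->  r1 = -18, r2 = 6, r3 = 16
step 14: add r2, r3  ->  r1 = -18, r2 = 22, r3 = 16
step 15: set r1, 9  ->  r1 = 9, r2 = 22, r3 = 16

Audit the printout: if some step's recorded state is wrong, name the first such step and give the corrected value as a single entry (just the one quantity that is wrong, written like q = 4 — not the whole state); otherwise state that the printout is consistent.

1. r2 = -2 (in agreement)
2. r3 = 3 - -4 = 7 (checks out)
3. r3 = 7 + -2 = 5 (agrees with the printout)
4. r3 = 5 * -4 = -20 (checks out)
5. r2 = -2 + -4 = -6 (exactly as logged)
6. r1 = -(-4) = 4 (same as recorded)
7. r1 = 4 - -6 = 10 (matches)
8. r1 = 10 + -6 = 4 (checks out)
9. r3 = -(-20) = 20 (consistent with the printout)
10. r3 = 20 - 4 = 16 (exactly as logged)
11. r2 = -(-6) = 6 (same as recorded)
12. r1 = 4 - 16 = -12 (agrees with the printout)
13. r1 = -12 - 6 = -18 (in agreement)
14. r2 = 6 + 16 = 22 (consistent with the printout)
15. r1 = 9 (matches)
All entries verified; no error found.

no error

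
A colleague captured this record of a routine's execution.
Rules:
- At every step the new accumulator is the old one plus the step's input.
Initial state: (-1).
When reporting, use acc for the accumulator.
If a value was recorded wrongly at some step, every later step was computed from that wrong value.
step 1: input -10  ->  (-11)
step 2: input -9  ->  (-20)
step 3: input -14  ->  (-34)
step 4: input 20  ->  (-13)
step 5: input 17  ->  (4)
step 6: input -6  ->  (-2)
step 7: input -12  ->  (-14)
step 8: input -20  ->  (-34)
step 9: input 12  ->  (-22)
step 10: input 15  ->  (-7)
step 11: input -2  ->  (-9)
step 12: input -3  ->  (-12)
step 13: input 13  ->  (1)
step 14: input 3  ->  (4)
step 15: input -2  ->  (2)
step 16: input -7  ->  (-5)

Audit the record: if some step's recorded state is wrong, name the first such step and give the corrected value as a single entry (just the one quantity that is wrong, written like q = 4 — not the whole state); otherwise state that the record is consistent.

Step 1: acc = -1 + -10 = -11 — consistent with the record.
Step 2: acc = -11 + -9 = -20 — consistent with the record.
Step 3: acc = -20 + -14 = -34 — verified.
Step 4: acc = -34 + 20 = -14 — a discrepancy with the record.
That makes step 4 the first incorrect line — acc = -14 is what it should show.

step 4, acc = -14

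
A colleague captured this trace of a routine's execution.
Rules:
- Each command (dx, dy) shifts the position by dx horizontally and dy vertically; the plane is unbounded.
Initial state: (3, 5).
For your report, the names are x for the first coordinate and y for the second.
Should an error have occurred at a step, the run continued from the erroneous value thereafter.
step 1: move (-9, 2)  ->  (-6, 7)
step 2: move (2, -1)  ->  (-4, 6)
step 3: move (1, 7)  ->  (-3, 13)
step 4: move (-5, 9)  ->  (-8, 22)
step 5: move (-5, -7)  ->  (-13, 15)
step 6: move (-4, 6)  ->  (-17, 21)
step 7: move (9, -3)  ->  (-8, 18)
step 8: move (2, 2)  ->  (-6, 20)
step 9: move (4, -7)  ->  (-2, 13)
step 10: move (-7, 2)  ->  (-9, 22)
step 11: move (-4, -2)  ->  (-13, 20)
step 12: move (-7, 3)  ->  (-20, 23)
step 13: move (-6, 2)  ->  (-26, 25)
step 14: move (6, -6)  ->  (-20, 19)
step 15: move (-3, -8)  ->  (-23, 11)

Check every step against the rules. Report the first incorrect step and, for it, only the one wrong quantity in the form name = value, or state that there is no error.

step 10, y = 15

Recomputing the run from the initial state:
step 1: x = -6, y = 7
step 2: x = -4, y = 6
step 3: x = -3, y = 13
step 4: x = -8, y = 22
step 5: x = -13, y = 15
step 6: x = -17, y = 21
step 7: x = -8, y = 18
step 8: x = -6, y = 20
step 9: x = -2, y = 13
step 10: x = -9, y = 15
step 11: x = -13, y = 13
step 12: x = -20, y = 16
step 13: x = -26, y = 18
step 14: x = -20, y = 12
step 15: x = -23, y = 4
The first disagreement with the trace is at step 10, where the value should be y = 15.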